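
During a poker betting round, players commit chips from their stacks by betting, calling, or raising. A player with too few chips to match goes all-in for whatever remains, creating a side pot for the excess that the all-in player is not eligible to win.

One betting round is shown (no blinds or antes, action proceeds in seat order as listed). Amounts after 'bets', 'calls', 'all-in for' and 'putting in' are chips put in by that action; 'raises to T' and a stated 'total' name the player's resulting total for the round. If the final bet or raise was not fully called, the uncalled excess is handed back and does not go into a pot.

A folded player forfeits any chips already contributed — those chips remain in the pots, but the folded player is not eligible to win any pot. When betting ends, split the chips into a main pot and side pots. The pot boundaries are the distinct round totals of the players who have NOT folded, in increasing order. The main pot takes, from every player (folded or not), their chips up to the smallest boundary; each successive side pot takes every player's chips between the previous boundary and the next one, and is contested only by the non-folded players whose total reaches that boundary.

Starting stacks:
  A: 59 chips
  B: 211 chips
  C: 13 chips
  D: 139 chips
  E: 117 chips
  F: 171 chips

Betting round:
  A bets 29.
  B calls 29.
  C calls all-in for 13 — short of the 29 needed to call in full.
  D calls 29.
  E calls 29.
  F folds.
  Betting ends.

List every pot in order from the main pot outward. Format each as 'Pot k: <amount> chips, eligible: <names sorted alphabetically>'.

Pot 1: 65 chips, eligible: A, B, C, D, E
Pot 2: 64 chips, eligible: A, B, D, E

Derivation:
Contributions: A=29, B=29, C=13, D=29, E=29
Folded: F
Pot levels (distinct totals of non-folded players): 13, 29
Layer 1-13: 13 each from A, B, C, D, E = 13*5 = 65 chips; eligible A, B, C, D, E
Layer 14-29: 16 each from A, B, D, E = 16*4 = 64 chips; eligible A, B, D, E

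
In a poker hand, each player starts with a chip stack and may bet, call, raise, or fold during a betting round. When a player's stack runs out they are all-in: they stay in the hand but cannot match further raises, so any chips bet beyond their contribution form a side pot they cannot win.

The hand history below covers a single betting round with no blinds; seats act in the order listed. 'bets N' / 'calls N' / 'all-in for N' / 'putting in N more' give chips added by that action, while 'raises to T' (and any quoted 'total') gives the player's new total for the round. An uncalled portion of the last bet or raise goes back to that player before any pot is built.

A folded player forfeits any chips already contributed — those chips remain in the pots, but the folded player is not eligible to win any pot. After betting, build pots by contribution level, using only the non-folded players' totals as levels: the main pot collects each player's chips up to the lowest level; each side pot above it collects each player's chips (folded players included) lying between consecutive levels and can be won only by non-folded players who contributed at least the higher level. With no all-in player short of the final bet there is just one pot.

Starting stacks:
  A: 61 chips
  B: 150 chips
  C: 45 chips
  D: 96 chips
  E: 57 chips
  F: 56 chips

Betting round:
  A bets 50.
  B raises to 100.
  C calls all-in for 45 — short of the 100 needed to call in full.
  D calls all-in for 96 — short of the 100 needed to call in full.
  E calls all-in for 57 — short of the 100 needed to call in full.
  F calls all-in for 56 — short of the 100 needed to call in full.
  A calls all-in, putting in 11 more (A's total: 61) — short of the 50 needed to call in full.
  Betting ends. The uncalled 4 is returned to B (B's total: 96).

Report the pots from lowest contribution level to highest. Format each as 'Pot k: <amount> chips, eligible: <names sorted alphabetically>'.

Contributions (after 4 returned to B): A=61, B=96, C=45, D=96, E=57, F=56
Pot levels (distinct totals of non-folded players): 45, 56, 57, 61, 96
Layer 1-45: 45 each from A, B, C, D, E, F = 45*6 = 270 chips; eligible A, B, C, D, E, F
Layer 46-56: 11 each from A, B, D, E, F = 11*5 = 55 chips; eligible A, B, D, E, F
Layer 57-57: 1 each from A, B, D, E = 1*4 = 4 chips; eligible A, B, D, E
Layer 58-61: 4 each from A, B, D = 4*3 = 12 chips; eligible A, B, D
Layer 62-96: 35 each from B, D = 35*2 = 70 chips; eligible B, D

Pot 1: 270 chips, eligible: A, B, C, D, E, F
Pot 2: 55 chips, eligible: A, B, D, E, F
Pot 3: 4 chips, eligible: A, B, D, E
Pot 4: 12 chips, eligible: A, B, D
Pot 5: 70 chips, eligible: B, D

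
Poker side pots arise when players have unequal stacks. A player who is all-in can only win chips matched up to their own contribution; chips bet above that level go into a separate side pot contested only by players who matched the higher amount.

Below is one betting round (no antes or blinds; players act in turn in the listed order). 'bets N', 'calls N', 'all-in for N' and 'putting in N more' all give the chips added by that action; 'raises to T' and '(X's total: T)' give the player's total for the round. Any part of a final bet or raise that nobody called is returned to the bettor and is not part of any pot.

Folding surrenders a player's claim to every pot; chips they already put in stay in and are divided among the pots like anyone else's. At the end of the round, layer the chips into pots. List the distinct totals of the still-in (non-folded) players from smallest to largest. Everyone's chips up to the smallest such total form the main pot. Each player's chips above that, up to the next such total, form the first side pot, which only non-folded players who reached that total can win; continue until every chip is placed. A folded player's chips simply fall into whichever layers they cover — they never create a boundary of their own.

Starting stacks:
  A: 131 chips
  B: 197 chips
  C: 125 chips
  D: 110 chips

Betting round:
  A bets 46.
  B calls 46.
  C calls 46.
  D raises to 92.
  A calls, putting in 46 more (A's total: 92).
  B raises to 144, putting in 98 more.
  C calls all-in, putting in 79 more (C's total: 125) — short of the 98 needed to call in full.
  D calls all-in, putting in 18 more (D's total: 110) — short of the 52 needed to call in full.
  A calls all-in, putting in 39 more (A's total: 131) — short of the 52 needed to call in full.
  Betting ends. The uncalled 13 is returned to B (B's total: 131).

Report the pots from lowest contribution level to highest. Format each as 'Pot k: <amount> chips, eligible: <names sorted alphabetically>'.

Pot 1: 440 chips, eligible: A, B, C, D
Pot 2: 45 chips, eligible: A, B, C
Pot 3: 12 chips, eligible: A, B

Derivation:
Contributions (after 13 returned to B): A=131, B=131, C=125, D=110
Pot levels (distinct totals of non-folded players): 110, 125, 131
Layer 1-110: 110 each from A, B, C, D = 110*4 = 440 chips; eligible A, B, C, D
Layer 111-125: 15 each from A, B, C = 15*3 = 45 chips; eligible A, B, C
Layer 126-131: 6 each from A, B = 6*2 = 12 chips; eligible A, B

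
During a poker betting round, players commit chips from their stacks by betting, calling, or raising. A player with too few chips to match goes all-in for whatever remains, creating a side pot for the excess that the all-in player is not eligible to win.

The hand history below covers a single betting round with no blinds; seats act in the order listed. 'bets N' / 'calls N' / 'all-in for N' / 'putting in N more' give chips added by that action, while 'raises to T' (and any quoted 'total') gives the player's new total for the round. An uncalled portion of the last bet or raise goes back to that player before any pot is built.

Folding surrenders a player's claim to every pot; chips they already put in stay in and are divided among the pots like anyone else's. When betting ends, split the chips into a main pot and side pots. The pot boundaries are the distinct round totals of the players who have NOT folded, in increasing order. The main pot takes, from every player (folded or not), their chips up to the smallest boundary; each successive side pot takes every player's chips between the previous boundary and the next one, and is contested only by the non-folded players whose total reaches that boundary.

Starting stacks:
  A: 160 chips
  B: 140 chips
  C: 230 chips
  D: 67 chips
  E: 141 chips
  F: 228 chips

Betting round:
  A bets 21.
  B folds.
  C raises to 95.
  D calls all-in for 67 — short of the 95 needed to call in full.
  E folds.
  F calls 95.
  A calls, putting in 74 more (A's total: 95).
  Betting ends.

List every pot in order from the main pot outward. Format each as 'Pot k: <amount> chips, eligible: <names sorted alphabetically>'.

Contributions: A=95, C=95, D=67, F=95
Folded: B, E
Pot levels (distinct totals of non-folded players): 67, 95
Layer 1-67: 67 each from A, C, D, F = 67*4 = 268 chips; eligible A, C, D, F
Layer 68-95: 28 each from A, C, F = 28*3 = 84 chips; eligible A, C, F

Pot 1: 268 chips, eligible: A, C, D, F
Pot 2: 84 chips, eligible: A, C, F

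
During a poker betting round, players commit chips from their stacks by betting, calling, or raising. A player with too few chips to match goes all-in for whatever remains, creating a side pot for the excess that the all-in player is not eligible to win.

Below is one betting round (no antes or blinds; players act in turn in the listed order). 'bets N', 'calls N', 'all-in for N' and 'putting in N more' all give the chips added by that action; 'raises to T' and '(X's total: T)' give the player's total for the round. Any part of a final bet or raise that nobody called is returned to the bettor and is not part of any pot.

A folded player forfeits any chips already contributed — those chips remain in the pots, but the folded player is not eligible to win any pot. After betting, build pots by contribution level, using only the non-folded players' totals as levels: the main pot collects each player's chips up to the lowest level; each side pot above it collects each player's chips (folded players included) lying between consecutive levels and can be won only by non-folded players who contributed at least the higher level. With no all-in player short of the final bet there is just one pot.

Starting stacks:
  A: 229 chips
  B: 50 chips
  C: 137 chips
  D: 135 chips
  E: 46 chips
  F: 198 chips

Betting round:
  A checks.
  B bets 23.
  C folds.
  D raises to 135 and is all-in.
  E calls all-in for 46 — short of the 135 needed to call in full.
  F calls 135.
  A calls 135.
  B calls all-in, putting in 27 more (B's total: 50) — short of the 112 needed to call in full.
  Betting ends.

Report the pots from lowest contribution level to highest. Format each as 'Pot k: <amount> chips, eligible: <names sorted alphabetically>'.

Contributions: A=135, B=50, D=135, E=46, F=135
Folded: C
Pot levels (distinct totals of non-folded players): 46, 50, 135
Layer 1-46: 46 each from A, B, D, E, F = 46*5 = 230 chips; eligible A, B, D, E, F
Layer 47-50: 4 each from A, B, D, F = 4*4 = 16 chips; eligible A, B, D, F
Layer 51-135: 85 each from A, D, F = 85*3 = 255 chips; eligible A, D, F

Pot 1: 230 chips, eligible: A, B, D, E, F
Pot 2: 16 chips, eligible: A, B, D, F
Pot 3: 255 chips, eligible: A, D, F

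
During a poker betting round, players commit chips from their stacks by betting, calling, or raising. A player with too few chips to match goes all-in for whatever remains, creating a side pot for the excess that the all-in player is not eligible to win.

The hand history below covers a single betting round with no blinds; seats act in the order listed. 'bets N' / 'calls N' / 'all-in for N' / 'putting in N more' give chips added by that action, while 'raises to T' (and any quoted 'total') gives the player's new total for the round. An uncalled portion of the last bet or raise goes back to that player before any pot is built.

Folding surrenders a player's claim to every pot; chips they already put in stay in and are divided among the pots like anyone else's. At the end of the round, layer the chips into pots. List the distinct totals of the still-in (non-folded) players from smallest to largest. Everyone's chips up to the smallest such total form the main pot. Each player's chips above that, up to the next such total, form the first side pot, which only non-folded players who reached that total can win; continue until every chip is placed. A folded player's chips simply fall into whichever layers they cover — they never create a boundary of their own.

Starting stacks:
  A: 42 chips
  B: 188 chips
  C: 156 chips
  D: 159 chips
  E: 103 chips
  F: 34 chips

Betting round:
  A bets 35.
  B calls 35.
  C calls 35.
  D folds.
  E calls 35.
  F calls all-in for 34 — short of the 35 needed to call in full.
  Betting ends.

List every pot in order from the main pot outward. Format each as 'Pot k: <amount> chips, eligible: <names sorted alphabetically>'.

Pot 1: 170 chips, eligible: A, B, C, E, F
Pot 2: 4 chips, eligible: A, B, C, E

Derivation:
Contributions: A=35, B=35, C=35, E=35, F=34
Folded: D
Pot levels (distinct totals of non-folded players): 34, 35
Layer 1-34: 34 each from A, B, C, E, F = 34*5 = 170 chips; eligible A, B, C, E, F
Layer 35-35: 1 each from A, B, C, E = 1*4 = 4 chips; eligible A, B, C, E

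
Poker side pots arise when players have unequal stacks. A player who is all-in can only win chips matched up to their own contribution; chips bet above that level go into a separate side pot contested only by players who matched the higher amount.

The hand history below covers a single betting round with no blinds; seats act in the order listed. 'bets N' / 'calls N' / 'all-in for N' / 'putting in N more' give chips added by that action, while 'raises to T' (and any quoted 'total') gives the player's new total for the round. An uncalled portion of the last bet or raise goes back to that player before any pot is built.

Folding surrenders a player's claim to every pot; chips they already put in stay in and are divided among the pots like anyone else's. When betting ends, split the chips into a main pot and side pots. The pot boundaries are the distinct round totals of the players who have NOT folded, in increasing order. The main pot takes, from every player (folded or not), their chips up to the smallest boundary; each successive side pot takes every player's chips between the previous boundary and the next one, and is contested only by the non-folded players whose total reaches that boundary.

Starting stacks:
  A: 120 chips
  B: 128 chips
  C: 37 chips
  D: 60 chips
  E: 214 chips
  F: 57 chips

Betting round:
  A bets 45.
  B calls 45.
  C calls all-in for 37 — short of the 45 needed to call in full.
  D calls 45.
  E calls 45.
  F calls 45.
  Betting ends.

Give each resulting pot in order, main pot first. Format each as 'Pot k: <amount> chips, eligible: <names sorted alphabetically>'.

Contributions: A=45, B=45, C=37, D=45, E=45, F=45
Pot levels (distinct totals of non-folded players): 37, 45
Layer 1-37: 37 each from A, B, C, D, E, F = 37*6 = 222 chips; eligible A, B, C, D, E, F
Layer 38-45: 8 each from A, B, D, E, F = 8*5 = 40 chips; eligible A, B, D, E, F

Pot 1: 222 chips, eligible: A, B, C, D, E, F
Pot 2: 40 chips, eligible: A, B, D, E, F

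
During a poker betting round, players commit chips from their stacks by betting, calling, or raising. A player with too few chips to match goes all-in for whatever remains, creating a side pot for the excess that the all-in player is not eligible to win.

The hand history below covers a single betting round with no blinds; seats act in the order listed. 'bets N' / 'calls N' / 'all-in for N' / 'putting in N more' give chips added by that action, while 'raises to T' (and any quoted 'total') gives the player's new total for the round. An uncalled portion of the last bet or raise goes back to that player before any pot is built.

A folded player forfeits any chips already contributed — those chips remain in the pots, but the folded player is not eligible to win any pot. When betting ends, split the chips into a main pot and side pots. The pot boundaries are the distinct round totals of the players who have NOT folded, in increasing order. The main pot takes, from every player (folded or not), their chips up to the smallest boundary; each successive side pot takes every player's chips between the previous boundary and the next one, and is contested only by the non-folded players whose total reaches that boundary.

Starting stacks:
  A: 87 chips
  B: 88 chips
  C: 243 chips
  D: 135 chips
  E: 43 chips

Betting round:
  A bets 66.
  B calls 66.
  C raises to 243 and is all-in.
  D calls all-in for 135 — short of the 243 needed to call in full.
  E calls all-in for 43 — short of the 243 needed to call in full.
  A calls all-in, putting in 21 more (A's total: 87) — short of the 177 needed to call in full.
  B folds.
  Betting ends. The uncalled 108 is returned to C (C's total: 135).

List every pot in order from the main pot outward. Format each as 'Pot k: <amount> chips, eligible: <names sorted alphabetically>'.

Pot 1: 215 chips, eligible: A, C, D, E
Pot 2: 155 chips, eligible: A, C, D
Pot 3: 96 chips, eligible: C, D

Derivation:
Contributions (after 108 returned to C): A=87, B=66, C=135, D=135, E=43
Folded: B
Pot levels (distinct totals of non-folded players): 43, 87, 135
Layer 1-43: 43 each from A, B, C, D, E = 43*5 = 215 chips; eligible A, C, D, E
Layer 44-87: A 44 + B 23 + C 44 + D 44 = 155 chips; eligible A, C, D
Layer 88-135: 48 each from C, D = 48*2 = 96 chips; eligible C, D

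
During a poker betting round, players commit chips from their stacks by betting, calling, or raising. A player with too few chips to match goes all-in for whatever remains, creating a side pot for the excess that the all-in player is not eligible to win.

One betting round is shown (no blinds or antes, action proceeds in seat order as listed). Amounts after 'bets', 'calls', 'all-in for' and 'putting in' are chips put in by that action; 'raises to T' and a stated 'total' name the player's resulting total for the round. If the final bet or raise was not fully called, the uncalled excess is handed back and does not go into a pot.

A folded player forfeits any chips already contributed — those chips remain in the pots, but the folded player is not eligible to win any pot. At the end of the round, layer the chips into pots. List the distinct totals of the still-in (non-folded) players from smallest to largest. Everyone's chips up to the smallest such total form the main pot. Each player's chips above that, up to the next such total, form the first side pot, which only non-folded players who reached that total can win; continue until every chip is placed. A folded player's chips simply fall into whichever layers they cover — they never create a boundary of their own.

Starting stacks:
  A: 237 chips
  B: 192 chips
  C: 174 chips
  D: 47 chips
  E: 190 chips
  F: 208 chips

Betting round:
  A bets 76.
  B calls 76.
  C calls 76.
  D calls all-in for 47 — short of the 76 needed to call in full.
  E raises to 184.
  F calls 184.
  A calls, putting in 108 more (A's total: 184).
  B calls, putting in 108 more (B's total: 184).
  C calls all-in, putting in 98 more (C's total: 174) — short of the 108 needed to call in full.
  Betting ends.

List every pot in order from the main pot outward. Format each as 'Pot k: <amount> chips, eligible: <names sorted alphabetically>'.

Contributions: A=184, B=184, C=174, D=47, E=184, F=184
Pot levels (distinct totals of non-folded players): 47, 174, 184
Layer 1-47: 47 each from A, B, C, D, E, F = 47*6 = 282 chips; eligible A, B, C, D, E, F
Layer 48-174: 127 each from A, B, C, E, F = 127*5 = 635 chips; eligible A, B, C, E, F
Layer 175-184: 10 each from A, B, E, F = 10*4 = 40 chips; eligible A, B, E, F

Pot 1: 282 chips, eligible: A, B, C, D, E, F
Pot 2: 635 chips, eligible: A, B, C, E, F
Pot 3: 40 chips, eligible: A, B, E, F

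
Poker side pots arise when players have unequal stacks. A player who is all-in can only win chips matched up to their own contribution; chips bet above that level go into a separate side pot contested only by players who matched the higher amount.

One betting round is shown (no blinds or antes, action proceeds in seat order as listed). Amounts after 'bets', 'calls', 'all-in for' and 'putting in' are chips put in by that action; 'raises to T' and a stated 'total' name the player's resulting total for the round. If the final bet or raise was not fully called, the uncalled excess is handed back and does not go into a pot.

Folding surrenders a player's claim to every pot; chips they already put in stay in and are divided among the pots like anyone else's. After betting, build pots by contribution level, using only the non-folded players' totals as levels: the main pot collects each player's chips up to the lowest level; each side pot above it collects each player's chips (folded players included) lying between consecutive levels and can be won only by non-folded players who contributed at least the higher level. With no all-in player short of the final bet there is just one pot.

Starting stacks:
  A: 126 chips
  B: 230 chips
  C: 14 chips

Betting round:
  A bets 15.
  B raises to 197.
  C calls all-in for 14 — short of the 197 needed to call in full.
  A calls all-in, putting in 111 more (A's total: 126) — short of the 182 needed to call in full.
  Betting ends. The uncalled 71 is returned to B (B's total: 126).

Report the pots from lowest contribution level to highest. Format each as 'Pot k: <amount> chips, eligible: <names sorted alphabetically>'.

Contributions (after 71 returned to B): A=126, B=126, C=14
Pot levels (distinct totals of non-folded players): 14, 126
Layer 1-14: 14 each from A, B, C = 14*3 = 42 chips; eligible A, B, C
Layer 15-126: 112 each from A, B = 112*2 = 224 chips; eligible A, B

Pot 1: 42 chips, eligible: A, B, C
Pot 2: 224 chips, eligible: A, B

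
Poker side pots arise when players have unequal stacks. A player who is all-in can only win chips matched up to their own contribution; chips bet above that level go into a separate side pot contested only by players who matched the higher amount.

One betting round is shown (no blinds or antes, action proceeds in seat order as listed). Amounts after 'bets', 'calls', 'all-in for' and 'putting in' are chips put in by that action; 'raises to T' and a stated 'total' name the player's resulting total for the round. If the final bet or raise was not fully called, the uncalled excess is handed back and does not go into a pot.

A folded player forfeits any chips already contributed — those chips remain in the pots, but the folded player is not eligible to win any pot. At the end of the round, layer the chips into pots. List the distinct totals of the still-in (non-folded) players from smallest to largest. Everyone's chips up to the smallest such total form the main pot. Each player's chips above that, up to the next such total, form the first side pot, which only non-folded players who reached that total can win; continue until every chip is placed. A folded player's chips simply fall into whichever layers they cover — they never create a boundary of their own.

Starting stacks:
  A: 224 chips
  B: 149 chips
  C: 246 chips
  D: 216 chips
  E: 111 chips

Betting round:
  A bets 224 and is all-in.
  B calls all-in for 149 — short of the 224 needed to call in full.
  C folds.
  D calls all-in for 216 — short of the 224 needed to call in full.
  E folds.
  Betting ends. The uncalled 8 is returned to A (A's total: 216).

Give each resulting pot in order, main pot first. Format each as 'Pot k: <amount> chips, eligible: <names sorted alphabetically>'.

Contributions (after 8 returned to A): A=216, B=149, D=216
Folded: C, E
Pot levels (distinct totals of non-folded players): 149, 216
Layer 1-149: 149 each from A, B, D = 149*3 = 447 chips; eligible A, B, D
Layer 150-216: 67 each from A, D = 67*2 = 134 chips; eligible A, D

Pot 1: 447 chips, eligible: A, B, D
Pot 2: 134 chips, eligible: A, D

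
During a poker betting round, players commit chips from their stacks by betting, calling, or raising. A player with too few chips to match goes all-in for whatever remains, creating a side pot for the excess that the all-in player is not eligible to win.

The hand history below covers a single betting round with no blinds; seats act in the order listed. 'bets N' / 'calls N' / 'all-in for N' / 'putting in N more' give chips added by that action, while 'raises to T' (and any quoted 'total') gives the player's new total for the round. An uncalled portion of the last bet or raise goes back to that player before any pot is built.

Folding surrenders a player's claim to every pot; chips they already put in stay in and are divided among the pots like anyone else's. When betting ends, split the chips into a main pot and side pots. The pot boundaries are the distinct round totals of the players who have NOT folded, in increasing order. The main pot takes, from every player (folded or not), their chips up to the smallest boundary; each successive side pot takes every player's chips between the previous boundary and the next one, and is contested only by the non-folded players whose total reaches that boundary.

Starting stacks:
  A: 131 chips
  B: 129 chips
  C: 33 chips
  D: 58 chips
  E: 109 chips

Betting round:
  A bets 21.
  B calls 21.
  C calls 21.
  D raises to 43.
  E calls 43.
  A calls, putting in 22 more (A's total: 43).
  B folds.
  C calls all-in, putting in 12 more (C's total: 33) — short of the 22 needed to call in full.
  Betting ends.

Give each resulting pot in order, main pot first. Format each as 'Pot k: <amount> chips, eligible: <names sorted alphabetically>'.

Contributions: A=43, B=21, C=33, D=43, E=43
Folded: B
Pot levels (distinct totals of non-folded players): 33, 43
Layer 1-33: A 33 + B 21 + C 33 + D 33 + E 33 = 153 chips; eligible A, C, D, E
Layer 34-43: 10 each from A, D, E = 10*3 = 30 chips; eligible A, D, E

Pot 1: 153 chips, eligible: A, C, D, E
Pot 2: 30 chips, eligible: A, D, E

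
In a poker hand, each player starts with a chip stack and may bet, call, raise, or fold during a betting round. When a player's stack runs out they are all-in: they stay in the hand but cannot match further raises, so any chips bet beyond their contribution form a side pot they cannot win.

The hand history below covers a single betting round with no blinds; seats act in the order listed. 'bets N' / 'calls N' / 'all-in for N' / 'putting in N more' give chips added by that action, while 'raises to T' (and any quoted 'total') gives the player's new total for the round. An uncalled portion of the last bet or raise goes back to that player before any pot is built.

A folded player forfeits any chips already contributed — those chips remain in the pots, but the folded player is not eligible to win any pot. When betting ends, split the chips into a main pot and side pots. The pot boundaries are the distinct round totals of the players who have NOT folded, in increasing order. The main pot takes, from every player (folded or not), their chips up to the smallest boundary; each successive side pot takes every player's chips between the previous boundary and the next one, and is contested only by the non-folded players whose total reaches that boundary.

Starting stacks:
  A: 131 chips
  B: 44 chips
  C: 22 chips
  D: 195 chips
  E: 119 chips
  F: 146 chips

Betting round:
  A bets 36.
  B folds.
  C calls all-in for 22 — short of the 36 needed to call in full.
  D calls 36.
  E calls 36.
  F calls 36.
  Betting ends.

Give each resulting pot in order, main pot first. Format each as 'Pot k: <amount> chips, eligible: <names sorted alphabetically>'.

Pot 1: 110 chips, eligible: A, C, D, E, F
Pot 2: 56 chips, eligible: A, D, E, F

Derivation:
Contributions: A=36, C=22, D=36, E=36, F=36
Folded: B
Pot levels (distinct totals of non-folded players): 22, 36
Layer 1-22: 22 each from A, C, D, E, F = 22*5 = 110 chips; eligible A, C, D, E, F
Layer 23-36: 14 each from A, D, E, F = 14*4 = 56 chips; eligible A, D, E, F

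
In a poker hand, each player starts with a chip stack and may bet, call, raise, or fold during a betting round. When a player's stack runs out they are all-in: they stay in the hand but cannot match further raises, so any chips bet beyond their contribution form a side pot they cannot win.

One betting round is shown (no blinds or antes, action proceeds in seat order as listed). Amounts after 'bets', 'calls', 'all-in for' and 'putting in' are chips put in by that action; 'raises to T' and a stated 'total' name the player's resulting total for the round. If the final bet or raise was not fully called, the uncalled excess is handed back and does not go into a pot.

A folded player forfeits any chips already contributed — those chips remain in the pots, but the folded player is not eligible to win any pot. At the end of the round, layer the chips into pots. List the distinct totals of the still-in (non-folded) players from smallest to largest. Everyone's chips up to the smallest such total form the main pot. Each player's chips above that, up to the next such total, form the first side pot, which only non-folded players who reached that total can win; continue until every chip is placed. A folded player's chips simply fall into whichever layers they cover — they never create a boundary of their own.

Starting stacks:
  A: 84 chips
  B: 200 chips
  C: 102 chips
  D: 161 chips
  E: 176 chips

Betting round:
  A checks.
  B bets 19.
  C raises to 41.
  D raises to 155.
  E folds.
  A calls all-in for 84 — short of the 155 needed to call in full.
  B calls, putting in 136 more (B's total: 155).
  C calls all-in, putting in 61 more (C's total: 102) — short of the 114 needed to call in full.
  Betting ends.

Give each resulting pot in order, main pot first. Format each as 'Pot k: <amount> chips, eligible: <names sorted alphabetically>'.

Pot 1: 336 chips, eligible: A, B, C, D
Pot 2: 54 chips, eligible: B, C, D
Pot 3: 106 chips, eligible: B, D

Derivation:
Contributions: A=84, B=155, C=102, D=155
Folded: E
Pot levels (distinct totals of non-folded players): 84, 102, 155
Layer 1-84: 84 each from A, B, C, D = 84*4 = 336 chips; eligible A, B, C, D
Layer 85-102: 18 each from B, C, D = 18*3 = 54 chips; eligible B, C, D
Layer 103-155: 53 each from B, D = 53*2 = 106 chips; eligible B, D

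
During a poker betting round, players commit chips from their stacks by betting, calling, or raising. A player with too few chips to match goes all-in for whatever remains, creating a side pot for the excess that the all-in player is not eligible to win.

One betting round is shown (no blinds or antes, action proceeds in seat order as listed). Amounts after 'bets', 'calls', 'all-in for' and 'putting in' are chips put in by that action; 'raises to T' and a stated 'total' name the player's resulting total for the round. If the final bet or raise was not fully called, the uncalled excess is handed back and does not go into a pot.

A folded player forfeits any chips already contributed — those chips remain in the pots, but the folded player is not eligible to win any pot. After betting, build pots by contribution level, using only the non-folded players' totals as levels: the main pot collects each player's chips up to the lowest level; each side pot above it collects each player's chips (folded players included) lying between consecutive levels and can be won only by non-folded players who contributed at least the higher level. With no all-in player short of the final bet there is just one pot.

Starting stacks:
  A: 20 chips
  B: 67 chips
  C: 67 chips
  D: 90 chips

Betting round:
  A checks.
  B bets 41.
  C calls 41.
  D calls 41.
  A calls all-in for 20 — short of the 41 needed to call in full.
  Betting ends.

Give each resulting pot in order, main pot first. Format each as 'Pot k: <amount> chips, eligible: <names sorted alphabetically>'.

Pot 1: 80 chips, eligible: A, B, C, D
Pot 2: 63 chips, eligible: B, C, D

Derivation:
Contributions: A=20, B=41, C=41, D=41
Pot levels (distinct totals of non-folded players): 20, 41
Layer 1-20: 20 each from A, B, C, D = 20*4 = 80 chips; eligible A, B, C, D
Layer 21-41: 21 each from B, C, D = 21*3 = 63 chips; eligible B, C, D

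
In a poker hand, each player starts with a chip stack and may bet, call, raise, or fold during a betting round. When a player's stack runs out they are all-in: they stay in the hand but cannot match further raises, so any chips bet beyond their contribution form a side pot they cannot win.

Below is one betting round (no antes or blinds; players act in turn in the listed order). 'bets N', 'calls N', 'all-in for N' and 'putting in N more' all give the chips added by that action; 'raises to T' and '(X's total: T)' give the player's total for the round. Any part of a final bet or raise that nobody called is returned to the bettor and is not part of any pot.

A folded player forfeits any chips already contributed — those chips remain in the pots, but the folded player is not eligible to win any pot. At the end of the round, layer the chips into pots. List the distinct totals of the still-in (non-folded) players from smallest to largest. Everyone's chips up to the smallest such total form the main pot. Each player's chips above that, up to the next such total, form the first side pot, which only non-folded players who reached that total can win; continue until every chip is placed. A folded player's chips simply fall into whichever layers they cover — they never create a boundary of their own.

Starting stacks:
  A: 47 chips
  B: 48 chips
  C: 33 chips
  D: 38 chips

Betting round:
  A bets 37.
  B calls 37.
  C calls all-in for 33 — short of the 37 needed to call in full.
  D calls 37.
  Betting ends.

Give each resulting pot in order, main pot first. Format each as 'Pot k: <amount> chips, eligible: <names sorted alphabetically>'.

Contributions: A=37, B=37, C=33, D=37
Pot levels (distinct totals of non-folded players): 33, 37
Layer 1-33: 33 each from A, B, C, D = 33*4 = 132 chips; eligible A, B, C, D
Layer 34-37: 4 each from A, B, D = 4*3 = 12 chips; eligible A, B, D

Pot 1: 132 chips, eligible: A, B, C, D
Pot 2: 12 chips, eligible: A, B, D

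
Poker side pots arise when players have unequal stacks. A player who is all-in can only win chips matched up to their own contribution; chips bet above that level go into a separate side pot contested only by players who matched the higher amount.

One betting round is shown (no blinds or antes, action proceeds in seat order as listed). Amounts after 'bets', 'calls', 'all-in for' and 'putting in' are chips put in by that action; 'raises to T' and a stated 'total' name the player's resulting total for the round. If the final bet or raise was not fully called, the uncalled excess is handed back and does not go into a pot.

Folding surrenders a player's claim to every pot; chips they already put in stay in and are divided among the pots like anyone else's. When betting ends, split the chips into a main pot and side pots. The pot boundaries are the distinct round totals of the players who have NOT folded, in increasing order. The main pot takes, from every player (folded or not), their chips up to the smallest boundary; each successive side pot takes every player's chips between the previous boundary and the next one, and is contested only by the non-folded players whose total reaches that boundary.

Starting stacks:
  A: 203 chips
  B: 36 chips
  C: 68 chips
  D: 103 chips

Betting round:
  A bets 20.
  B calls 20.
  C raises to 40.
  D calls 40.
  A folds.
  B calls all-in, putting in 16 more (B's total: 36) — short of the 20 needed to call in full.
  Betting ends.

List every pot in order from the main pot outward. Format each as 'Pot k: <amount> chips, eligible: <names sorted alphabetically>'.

Pot 1: 128 chips, eligible: B, C, D
Pot 2: 8 chips, eligible: C, D

Derivation:
Contributions: A=20, B=36, C=40, D=40
Folded: A
Pot levels (distinct totals of non-folded players): 36, 40
Layer 1-36: A 20 + B 36 + C 36 + D 36 = 128 chips; eligible B, C, D
Layer 37-40: 4 each from C, D = 4*2 = 8 chips; eligible C, D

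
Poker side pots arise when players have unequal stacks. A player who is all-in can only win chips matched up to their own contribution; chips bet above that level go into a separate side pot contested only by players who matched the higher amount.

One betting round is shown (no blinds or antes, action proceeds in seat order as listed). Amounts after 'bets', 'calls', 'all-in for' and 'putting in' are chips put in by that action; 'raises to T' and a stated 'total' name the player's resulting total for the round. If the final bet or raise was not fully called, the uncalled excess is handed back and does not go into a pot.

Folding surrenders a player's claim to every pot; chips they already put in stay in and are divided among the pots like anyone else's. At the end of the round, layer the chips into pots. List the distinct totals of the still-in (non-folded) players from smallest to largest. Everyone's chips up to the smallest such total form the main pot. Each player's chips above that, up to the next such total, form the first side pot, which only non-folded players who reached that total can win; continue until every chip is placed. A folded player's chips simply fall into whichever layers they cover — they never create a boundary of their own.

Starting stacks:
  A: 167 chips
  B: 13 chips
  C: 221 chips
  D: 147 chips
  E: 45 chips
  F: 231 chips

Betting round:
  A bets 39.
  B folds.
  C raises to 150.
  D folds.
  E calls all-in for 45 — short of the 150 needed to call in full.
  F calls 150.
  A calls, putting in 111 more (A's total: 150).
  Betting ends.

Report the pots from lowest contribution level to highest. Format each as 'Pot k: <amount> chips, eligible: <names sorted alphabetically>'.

Contributions: A=150, C=150, E=45, F=150
Folded: B, D
Pot levels (distinct totals of non-folded players): 45, 150
Layer 1-45: 45 each from A, C, E, F = 45*4 = 180 chips; eligible A, C, E, F
Layer 46-150: 105 each from A, C, F = 105*3 = 315 chips; eligible A, C, F

Pot 1: 180 chips, eligible: A, C, E, F
Pot 2: 315 chips, eligible: A, C, F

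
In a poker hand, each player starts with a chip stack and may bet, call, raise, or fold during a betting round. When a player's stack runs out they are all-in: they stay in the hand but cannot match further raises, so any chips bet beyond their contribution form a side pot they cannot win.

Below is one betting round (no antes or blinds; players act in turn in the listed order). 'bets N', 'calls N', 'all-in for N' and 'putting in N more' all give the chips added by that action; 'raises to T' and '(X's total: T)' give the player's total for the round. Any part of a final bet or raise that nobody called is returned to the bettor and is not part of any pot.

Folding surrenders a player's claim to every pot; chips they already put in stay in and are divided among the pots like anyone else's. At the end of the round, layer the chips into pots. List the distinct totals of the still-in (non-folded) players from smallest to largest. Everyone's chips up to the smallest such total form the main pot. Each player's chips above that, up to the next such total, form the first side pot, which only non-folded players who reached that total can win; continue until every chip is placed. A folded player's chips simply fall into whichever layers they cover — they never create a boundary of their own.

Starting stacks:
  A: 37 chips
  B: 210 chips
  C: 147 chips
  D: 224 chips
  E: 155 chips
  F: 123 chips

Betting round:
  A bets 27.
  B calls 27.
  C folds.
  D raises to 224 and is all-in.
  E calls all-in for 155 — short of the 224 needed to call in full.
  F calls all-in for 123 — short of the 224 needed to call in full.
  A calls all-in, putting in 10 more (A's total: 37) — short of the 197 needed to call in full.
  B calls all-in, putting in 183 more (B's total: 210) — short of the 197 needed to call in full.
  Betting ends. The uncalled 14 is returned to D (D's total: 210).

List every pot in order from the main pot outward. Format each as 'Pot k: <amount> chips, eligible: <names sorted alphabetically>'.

Pot 1: 185 chips, eligible: A, B, D, E, F
Pot 2: 344 chips, eligible: B, D, E, F
Pot 3: 96 chips, eligible: B, D, E
Pot 4: 110 chips, eligible: B, D

Derivation:
Contributions (after 14 returned to D): A=37, B=210, D=210, E=155, F=123
Folded: C
Pot levels (distinct totals of non-folded players): 37, 123, 155, 210
Layer 1-37: 37 each from A, B, D, E, F = 37*5 = 185 chips; eligible A, B, D, E, F
Layer 38-123: 86 each from B, D, E, F = 86*4 = 344 chips; eligible B, D, E, F
Layer 124-155: 32 each from B, D, E = 32*3 = 96 chips; eligible B, D, E
Layer 156-210: 55 each from B, D = 55*2 = 110 chips; eligible B, D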